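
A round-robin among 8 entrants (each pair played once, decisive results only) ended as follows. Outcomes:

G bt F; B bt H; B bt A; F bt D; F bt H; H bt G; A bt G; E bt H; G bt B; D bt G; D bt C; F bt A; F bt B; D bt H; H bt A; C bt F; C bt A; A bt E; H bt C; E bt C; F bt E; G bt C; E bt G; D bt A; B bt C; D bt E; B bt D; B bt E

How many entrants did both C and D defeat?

1

C beat: A, F.
D beat: A, C, E, G, H.
Both beat: A — 1.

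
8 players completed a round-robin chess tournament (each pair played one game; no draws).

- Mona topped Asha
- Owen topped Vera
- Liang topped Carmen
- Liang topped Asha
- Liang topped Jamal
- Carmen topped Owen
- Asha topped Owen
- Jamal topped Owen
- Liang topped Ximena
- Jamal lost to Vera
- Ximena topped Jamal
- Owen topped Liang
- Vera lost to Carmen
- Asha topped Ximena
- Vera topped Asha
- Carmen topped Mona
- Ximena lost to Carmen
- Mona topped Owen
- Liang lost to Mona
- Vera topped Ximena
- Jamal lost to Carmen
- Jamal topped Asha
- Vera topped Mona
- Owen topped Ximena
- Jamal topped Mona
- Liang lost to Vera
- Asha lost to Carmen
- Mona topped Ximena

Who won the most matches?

Carmen

Win totals: Vera 5, Ximena 1, Owen 3, Asha 2, Mona 4, Jamal 3, Liang 4, Carmen 6.
Carmen leads with 6 wins (next highest: 5).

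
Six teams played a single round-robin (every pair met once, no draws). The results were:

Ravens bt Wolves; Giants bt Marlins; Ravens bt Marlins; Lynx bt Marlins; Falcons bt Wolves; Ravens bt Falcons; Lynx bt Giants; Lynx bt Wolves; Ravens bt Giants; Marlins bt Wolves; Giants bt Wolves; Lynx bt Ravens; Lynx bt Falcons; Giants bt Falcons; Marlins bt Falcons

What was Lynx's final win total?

Lynx's results: beat Wolves, Marlins, Falcons, Ravens, Giants; lost to no one.
That is 5 wins.

5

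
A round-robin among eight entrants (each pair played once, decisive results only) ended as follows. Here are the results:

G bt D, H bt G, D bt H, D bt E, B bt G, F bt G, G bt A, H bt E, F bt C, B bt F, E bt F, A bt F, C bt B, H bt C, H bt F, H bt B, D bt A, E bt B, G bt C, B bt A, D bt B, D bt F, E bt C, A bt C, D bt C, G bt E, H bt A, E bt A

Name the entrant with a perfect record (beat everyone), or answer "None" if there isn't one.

Highest win total is H with 6 (out of 7 possible).
H lost to D, so no entrant went undefeated.

None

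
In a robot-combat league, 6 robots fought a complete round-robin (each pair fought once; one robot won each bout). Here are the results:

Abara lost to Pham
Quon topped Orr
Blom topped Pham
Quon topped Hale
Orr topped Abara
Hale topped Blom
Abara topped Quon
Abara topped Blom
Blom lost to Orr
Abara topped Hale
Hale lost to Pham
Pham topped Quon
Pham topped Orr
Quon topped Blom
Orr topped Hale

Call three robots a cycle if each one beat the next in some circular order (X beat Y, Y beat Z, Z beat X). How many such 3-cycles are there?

5

Win totals: Abara 3, Quon 3, Pham 4, Hale 1, Blom 1, Orr 3.
A robot with w wins dominates both others in C(w,2) triples; summing gives 3 + 3 + 6 + 0 + 0 + 3 = 15 transitive triples.
Total triples C(6,3) = 20, so cyclic triples = 20 − 15 = 5.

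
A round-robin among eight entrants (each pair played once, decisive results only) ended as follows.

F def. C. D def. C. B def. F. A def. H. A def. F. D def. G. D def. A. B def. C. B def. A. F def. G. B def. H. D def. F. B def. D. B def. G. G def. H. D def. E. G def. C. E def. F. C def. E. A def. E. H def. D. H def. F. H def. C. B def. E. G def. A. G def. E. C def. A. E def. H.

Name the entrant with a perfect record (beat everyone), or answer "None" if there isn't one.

B

B has 7 wins out of 7 opponents — a perfect record.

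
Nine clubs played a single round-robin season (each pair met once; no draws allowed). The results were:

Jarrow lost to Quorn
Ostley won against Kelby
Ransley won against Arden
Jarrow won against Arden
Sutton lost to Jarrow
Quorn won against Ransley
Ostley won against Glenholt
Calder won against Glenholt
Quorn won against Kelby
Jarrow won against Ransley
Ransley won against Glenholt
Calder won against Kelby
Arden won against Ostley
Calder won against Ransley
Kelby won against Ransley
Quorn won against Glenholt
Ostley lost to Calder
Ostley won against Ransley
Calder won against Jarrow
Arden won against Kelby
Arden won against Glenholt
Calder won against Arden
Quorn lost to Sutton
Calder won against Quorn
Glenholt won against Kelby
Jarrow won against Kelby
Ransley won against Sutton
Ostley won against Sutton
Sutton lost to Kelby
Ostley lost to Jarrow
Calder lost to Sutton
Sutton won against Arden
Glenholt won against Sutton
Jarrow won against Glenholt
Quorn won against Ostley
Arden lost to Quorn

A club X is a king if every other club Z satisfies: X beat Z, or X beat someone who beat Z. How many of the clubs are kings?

3

Glenholt cannot reach Jarrow, Ostley in two steps.
Kelby cannot reach Jarrow, Ostley in two steps.
Jarrow reaches everyone (king).
Arden cannot reach Jarrow, Quorn, Calder in two steps.
Ostley cannot reach Jarrow in two steps.
Ransley cannot reach Jarrow in two steps.
Quorn cannot reach Calder in two steps.
Sutton reaches everyone (king).
Calder reaches everyone (king).
Kings: Jarrow, Sutton, Calder — 3.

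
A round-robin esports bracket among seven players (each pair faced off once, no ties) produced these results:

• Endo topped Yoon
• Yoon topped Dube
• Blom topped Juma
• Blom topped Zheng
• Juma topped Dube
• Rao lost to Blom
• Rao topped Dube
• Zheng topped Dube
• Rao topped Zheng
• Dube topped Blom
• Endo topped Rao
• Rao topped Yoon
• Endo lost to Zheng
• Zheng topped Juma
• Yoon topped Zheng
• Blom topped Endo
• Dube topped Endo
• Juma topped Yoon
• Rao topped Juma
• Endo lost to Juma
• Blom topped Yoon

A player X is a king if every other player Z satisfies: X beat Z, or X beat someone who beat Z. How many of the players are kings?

Rao reaches everyone (king).
Blom reaches everyone (king).
Endo cannot reach Blom in two steps.
Juma reaches everyone (king).
Dube reaches everyone (king).
Yoon cannot reach Rao in two steps.
Zheng reaches everyone (king).
Kings: Rao, Blom, Juma, Dube, Zheng — 5.

5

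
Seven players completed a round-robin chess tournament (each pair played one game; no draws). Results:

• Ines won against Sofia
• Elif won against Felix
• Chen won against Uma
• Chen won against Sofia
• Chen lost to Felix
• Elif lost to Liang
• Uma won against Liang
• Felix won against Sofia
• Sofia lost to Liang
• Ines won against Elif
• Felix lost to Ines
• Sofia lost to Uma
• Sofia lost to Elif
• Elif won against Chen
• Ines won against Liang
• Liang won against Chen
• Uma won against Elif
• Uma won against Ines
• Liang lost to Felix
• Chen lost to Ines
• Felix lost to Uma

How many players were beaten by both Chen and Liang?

1

Chen beat: Uma, Sofia.
Liang beat: Elif, Chen, Sofia.
Both beat: Sofia — 1.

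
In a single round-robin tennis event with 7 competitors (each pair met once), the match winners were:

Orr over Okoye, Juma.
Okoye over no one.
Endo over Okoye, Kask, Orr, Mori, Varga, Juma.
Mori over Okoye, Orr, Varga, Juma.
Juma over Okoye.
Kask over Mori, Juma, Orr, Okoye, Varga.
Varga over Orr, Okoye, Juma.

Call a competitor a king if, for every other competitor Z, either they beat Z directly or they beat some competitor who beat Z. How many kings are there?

1

Orr cannot reach Varga, Endo, Kask, Mori in two steps.
Varga cannot reach Endo, Kask, Mori in two steps.
Endo reaches everyone (king).
Okoye cannot reach Orr, Varga, Endo, Juma, Kask, Mori in two steps.
Juma cannot reach Orr, Varga, Endo, Kask, Mori in two steps.
Kask cannot reach Endo in two steps.
Mori cannot reach Endo, Kask in two steps.
Kings: Endo — 1.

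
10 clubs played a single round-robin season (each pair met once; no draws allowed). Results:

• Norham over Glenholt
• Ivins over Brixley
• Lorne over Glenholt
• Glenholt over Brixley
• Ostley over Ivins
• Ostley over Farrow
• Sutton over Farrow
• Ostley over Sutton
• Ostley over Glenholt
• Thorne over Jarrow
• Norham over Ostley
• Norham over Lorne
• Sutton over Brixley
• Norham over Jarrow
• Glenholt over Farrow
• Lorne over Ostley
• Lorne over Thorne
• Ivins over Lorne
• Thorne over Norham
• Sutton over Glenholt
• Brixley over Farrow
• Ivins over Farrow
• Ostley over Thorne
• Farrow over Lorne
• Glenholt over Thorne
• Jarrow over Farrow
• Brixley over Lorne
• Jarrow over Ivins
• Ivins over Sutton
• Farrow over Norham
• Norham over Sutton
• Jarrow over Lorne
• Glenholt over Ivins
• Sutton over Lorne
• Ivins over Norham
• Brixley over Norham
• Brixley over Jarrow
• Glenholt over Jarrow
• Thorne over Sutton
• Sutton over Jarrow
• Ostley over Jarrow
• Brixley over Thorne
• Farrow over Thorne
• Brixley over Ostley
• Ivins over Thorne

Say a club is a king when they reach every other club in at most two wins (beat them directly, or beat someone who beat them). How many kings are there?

9

Norham reaches everyone (king).
Lorne reaches everyone (king).
Jarrow reaches everyone (king).
Thorne reaches everyone (king).
Farrow cannot reach Brixley, Ivins in two steps.
Brixley reaches everyone (king).
Sutton reaches everyone (king).
Glenholt reaches everyone (king).
Ostley reaches everyone (king).
Ivins reaches everyone (king).
Kings: Norham, Lorne, Jarrow, Thorne, Brixley, Sutton, Glenholt, Ostley, Ivins — 9.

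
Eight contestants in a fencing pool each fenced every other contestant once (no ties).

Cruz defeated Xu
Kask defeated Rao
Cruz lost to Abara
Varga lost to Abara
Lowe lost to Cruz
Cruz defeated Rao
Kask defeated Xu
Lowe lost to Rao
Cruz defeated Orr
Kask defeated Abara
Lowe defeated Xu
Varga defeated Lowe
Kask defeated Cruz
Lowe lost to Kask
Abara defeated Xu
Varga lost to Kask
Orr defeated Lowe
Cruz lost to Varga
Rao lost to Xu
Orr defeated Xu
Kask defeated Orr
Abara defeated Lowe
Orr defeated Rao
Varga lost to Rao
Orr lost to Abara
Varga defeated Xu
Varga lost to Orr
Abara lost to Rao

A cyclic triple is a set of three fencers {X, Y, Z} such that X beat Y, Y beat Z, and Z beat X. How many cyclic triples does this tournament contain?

Win totals: Lowe 1, Abara 5, Rao 3, Cruz 4, Xu 1, Varga 3, Kask 7, Orr 4.
A fencer with w wins dominates both others in C(w,2) triples; summing gives 0 + 10 + 3 + 6 + 0 + 3 + 21 + 6 = 49 transitive triples.
Total triples C(8,3) = 56, so cyclic triples = 56 − 49 = 7.

7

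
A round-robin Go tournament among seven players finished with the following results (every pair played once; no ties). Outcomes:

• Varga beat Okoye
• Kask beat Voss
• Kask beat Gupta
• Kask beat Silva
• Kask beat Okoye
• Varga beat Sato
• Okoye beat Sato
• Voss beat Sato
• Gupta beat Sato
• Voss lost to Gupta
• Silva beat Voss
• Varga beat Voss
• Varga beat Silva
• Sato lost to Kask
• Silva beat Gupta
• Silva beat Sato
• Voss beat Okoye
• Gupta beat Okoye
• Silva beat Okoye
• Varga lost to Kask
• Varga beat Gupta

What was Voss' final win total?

2

Voss' results: beat Okoye, Sato; lost to Silva, Gupta, Varga, Kask.
That is 2 wins.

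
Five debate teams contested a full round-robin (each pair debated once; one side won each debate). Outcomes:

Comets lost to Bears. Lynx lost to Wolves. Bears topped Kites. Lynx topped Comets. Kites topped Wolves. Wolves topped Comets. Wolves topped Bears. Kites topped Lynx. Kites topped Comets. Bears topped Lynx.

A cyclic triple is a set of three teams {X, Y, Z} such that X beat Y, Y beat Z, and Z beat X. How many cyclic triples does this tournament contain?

Of the C(5,3) = 10 triples, the cyclic ones are: {Bears, Wolves, Kites}.
That is 1.

1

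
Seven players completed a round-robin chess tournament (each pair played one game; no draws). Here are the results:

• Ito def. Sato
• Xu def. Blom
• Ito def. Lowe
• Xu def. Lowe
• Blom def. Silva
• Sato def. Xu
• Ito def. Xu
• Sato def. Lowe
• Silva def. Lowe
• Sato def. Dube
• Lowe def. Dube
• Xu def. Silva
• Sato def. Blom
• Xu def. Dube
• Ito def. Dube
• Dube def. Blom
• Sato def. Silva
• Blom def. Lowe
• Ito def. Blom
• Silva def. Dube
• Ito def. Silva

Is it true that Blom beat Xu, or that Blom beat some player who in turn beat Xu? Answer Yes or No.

No

Blom did not beat Xu directly.
Blom beat Lowe, Silva, but each of them lost to Xu. No two-step path.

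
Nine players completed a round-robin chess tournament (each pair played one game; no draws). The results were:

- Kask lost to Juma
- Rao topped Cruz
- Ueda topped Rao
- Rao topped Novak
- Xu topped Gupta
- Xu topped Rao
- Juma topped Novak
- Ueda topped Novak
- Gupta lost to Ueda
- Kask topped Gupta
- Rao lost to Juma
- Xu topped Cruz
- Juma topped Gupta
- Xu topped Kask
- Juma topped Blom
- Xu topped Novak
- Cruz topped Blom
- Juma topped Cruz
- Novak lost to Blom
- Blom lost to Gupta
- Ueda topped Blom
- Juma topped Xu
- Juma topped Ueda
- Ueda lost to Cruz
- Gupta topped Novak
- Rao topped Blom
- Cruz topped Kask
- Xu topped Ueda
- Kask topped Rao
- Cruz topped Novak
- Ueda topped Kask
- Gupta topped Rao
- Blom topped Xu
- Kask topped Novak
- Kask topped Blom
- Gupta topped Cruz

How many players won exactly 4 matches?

Win totals: Cruz 4, Juma 8, Kask 4, Xu 6, Gupta 4, Ueda 5, Novak 0, Rao 3, Blom 2.
Exactly 4: Cruz, Kask, Gupta — 3 players.

3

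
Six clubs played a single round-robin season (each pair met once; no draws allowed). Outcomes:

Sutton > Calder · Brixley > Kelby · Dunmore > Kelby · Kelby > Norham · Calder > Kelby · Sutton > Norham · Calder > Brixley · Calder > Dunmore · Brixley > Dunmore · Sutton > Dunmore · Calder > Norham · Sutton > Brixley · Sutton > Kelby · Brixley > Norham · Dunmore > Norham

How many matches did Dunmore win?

2

Dunmore's results: beat Norham, Kelby; lost to Sutton, Calder, Brixley.
That is 2 wins.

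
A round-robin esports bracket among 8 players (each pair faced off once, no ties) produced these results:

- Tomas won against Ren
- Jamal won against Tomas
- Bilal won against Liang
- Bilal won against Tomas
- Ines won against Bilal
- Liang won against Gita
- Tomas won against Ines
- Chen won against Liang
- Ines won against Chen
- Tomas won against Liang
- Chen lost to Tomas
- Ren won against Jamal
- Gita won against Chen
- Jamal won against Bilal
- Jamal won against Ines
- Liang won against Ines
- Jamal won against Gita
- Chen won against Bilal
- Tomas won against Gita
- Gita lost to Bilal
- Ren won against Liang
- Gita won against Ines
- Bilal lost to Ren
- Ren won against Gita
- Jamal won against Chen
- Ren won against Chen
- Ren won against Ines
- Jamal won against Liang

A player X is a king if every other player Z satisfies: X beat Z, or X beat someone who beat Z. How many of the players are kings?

3

Jamal reaches everyone (king).
Gita cannot reach Jamal, Ren, Tomas in two steps.
Ines cannot reach Jamal, Ren in two steps.
Chen cannot reach Jamal, Ren in two steps.
Bilal cannot reach Jamal in two steps.
Ren reaches everyone (king).
Tomas reaches everyone (king).
Liang cannot reach Jamal, Ren, Tomas in two steps.
Kings: Jamal, Ren, Tomas — 3.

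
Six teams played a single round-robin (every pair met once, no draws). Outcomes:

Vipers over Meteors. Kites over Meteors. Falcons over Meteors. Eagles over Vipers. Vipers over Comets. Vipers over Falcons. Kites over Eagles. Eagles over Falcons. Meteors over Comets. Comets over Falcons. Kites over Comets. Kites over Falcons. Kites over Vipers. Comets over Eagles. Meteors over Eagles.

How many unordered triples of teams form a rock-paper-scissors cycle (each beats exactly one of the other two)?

4

Win totals: Meteors 2, Comets 2, Falcons 1, Kites 5, Eagles 2, Vipers 3.
A team with w wins dominates both others in C(w,2) triples; summing gives 1 + 1 + 0 + 10 + 1 + 3 = 16 transitive triples.
Total triples C(6,3) = 20, so cyclic triples = 20 − 16 = 4.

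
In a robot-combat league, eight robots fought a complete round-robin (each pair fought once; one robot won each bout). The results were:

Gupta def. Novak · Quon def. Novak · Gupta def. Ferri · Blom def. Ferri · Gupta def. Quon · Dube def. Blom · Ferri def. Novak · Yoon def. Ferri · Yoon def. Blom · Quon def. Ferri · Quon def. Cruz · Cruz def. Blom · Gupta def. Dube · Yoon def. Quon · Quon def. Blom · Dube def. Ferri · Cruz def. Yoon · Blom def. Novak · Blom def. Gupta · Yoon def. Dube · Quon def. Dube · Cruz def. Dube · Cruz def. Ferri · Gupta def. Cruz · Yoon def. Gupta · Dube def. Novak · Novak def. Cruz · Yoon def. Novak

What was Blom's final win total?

3

Blom's results: beat Novak, Ferri, Gupta; lost to Cruz, Dube, Yoon, Quon.
That is 3 wins.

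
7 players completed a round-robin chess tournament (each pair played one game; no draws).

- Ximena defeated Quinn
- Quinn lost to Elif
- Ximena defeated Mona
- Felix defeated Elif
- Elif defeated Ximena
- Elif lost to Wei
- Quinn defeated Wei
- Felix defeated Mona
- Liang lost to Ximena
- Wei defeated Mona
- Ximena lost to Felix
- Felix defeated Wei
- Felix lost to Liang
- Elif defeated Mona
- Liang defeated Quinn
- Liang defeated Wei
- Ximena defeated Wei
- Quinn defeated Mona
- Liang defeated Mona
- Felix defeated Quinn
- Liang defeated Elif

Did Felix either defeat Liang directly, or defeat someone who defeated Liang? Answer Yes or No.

Yes

Felix did not beat Liang directly.
Felix beat Wei, Elif, Quinn, Mona, Ximena. Of those, Ximena beat Liang.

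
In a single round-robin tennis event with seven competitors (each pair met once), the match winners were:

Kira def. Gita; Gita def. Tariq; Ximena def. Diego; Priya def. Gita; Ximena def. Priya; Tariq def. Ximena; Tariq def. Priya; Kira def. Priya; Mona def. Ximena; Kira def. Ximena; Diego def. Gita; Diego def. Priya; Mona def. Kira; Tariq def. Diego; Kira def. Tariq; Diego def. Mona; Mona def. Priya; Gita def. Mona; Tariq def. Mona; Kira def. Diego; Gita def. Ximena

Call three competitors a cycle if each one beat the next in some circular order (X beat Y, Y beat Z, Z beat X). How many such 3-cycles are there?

Win totals: Gita 3, Mona 3, Ximena 2, Tariq 4, Diego 3, Kira 5, Priya 1.
A competitor with w wins dominates both others in C(w,2) triples; summing gives 3 + 3 + 1 + 6 + 3 + 10 + 0 = 26 transitive triples.
Total triples C(7,3) = 35, so cyclic triples = 35 − 26 = 9.

9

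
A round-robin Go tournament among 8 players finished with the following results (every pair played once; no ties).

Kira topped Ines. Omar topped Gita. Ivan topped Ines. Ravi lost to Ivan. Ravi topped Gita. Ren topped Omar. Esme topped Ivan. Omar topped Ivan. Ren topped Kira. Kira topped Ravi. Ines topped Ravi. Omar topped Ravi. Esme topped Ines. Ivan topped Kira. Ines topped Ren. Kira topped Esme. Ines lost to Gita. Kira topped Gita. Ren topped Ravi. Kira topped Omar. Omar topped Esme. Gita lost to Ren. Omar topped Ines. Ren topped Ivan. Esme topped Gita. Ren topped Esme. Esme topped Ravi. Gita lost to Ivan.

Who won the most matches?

Ren

Win totals: Ren 6, Ivan 4, Gita 1, Esme 4, Ines 2, Ravi 1, Kira 5, Omar 5.
Ren leads with 6 wins (next highest: 5).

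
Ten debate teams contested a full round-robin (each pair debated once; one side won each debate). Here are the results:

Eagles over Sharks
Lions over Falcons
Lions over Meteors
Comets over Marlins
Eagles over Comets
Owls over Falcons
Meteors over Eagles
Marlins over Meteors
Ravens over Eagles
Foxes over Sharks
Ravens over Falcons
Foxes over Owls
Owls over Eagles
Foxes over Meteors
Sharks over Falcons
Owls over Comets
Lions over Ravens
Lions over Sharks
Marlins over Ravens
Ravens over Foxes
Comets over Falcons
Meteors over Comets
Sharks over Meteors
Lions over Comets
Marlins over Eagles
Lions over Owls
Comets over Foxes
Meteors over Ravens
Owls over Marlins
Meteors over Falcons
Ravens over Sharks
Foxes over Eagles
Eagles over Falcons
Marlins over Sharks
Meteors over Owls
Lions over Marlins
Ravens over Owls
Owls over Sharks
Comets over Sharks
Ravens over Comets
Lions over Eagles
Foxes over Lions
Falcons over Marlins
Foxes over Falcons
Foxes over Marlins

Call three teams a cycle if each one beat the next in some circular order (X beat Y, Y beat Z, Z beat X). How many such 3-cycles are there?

20

Win totals: Sharks 2, Comets 4, Meteors 5, Lions 8, Ravens 6, Falcons 1, Eagles 3, Marlins 4, Foxes 7, Owls 5.
A team with w wins dominates both others in C(w,2) triples; summing gives 1 + 6 + 10 + 28 + 15 + 0 + 3 + 6 + 21 + 10 = 100 transitive triples.
Total triples C(10,3) = 120, so cyclic triples = 120 − 100 = 20.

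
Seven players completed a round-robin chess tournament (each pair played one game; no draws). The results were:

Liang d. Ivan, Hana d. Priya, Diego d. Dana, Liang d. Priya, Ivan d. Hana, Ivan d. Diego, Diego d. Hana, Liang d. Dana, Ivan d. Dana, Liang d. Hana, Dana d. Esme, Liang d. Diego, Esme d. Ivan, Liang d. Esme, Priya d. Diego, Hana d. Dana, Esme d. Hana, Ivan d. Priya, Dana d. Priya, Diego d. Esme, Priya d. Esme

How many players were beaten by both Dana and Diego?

1

Dana beat: Priya, Esme.
Diego beat: Dana, Esme, Hana.
Both beat: Esme — 1.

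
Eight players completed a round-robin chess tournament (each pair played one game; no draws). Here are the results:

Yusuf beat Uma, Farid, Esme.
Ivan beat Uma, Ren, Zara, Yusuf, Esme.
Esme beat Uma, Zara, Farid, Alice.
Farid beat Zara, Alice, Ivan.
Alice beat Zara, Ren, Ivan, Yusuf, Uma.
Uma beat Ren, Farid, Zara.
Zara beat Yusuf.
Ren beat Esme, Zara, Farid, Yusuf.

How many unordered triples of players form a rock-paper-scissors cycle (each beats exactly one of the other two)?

Win totals: Ivan 5, Zara 1, Alice 5, Yusuf 3, Farid 3, Esme 4, Ren 4, Uma 3.
A player with w wins dominates both others in C(w,2) triples; summing gives 10 + 0 + 10 + 3 + 3 + 6 + 6 + 3 = 41 transitive triples.
Total triples C(8,3) = 56, so cyclic triples = 56 − 41 = 15.

15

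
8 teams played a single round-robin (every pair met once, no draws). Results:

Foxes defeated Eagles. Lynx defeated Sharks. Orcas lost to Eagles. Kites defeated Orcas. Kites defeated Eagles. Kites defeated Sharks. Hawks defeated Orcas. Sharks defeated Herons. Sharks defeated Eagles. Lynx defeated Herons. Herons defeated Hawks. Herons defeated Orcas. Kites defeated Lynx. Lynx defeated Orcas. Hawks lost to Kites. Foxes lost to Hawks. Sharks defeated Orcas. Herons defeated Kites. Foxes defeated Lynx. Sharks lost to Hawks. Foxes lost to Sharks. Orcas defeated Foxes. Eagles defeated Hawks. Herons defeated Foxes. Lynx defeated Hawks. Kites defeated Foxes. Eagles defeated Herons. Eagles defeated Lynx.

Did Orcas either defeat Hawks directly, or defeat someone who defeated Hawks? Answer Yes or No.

No

Orcas did not beat Hawks directly.
Orcas beat Foxes, but each of them lost to Hawks. No two-step path.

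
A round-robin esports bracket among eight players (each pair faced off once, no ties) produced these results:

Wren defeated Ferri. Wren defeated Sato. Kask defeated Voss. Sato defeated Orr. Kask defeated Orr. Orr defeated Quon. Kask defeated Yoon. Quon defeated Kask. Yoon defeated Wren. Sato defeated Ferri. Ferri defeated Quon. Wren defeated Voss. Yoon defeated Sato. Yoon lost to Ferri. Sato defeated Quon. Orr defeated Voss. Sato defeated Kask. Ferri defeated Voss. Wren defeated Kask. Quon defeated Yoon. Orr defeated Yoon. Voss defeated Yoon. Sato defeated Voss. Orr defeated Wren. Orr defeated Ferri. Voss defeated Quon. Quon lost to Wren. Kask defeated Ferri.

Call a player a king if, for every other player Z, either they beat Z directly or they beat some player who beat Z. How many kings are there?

6

Voss cannot reach Ferri, Orr in two steps.
Ferri cannot reach Orr in two steps.
Quon reaches everyone (king).
Kask reaches everyone (king).
Yoon reaches everyone (king).
Orr reaches everyone (king).
Sato reaches everyone (king).
Wren reaches everyone (king).
Kings: Quon, Kask, Yoon, Orr, Sato, Wren — 6.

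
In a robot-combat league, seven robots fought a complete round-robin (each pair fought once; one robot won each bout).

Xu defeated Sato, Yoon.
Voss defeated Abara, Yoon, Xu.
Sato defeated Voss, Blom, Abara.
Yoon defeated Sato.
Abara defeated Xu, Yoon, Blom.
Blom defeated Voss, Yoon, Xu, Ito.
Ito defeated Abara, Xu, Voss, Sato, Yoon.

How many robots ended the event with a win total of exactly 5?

Win totals: Yoon 1, Ito 5, Voss 3, Xu 2, Blom 4, Abara 3, Sato 3.
Exactly 5: Ito — 1 robot.

1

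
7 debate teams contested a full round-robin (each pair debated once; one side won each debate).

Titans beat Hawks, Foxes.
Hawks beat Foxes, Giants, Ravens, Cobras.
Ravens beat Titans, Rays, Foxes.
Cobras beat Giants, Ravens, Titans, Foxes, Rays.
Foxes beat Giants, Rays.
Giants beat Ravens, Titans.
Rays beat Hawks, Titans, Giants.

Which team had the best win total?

Win totals: Foxes 2, Titans 2, Cobras 5, Ravens 3, Hawks 4, Giants 2, Rays 3.
Cobras leads with 5 wins (next highest: 4).

Cobras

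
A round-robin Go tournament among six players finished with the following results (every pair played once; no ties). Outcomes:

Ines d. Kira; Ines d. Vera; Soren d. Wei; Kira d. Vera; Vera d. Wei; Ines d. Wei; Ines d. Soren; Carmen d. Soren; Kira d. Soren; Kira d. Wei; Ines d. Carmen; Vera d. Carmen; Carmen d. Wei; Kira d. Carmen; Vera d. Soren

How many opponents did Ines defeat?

5

Ines' results: beat Kira, Vera, Wei, Carmen, Soren; lost to no one.
That is 5 wins.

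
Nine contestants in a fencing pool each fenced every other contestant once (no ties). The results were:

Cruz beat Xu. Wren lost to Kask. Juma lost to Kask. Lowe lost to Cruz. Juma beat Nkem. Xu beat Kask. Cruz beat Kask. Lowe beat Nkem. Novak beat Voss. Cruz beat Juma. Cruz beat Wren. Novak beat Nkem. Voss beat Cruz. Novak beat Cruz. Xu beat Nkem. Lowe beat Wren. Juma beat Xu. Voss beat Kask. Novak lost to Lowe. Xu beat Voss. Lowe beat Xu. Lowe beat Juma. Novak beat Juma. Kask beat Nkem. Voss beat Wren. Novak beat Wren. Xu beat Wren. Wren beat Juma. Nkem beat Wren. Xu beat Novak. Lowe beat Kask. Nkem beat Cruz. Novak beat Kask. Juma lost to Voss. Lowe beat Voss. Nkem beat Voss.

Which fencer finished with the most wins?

Lowe

Win totals: Voss 4, Wren 1, Kask 3, Cruz 5, Nkem 3, Novak 6, Juma 2, Lowe 7, Xu 5.
Lowe leads with 7 wins (next highest: 6).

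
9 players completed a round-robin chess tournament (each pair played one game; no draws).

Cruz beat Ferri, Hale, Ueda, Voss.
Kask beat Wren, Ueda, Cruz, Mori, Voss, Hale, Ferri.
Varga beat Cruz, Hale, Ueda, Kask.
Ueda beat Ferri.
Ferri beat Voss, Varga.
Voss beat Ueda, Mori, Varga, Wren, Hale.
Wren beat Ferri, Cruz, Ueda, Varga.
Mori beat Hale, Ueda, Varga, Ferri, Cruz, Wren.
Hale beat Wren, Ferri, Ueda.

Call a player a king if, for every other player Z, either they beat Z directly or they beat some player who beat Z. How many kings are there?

Voss reaches everyone (king).
Ferri reaches everyone (king).
Cruz cannot reach Kask in two steps.
Varga reaches everyone (king).
Mori reaches everyone (king).
Hale cannot reach Mori, Kask in two steps.
Ueda cannot reach Cruz, Mori, Hale, Wren, Kask in two steps.
Wren cannot reach Mori in two steps.
Kask reaches everyone (king).
Kings: Voss, Ferri, Varga, Mori, Kask — 5.

5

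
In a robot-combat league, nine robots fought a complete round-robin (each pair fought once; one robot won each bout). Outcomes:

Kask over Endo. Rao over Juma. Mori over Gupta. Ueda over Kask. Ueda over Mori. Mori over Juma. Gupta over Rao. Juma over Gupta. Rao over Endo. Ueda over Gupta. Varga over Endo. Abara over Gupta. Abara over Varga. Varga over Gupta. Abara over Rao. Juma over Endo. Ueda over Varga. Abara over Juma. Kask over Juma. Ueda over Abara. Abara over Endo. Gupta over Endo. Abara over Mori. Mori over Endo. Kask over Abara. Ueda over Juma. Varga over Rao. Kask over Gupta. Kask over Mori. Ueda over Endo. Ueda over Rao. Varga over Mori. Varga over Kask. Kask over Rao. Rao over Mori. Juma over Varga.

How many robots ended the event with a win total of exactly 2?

1

Win totals: Gupta 2, Juma 3, Mori 3, Endo 0, Ueda 8, Varga 5, Rao 3, Kask 6, Abara 6.
Exactly 2: Gupta — 1 robot.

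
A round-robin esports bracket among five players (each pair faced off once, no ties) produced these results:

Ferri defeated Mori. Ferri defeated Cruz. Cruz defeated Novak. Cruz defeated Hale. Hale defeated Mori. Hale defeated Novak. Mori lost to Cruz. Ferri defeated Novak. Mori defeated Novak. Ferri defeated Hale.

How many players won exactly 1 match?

1

Win totals: Cruz 3, Mori 1, Novak 0, Hale 2, Ferri 4.
Exactly 1: Mori — 1 player.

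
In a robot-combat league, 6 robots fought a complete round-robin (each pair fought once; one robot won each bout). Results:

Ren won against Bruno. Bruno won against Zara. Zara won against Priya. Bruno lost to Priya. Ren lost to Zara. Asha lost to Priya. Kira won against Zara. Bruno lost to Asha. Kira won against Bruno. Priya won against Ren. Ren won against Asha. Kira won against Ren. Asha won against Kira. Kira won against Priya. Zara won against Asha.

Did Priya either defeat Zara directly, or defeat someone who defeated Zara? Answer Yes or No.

Yes

Priya did not beat Zara directly.
Priya beat Asha, Ren, Bruno. Of those, Bruno beat Zara.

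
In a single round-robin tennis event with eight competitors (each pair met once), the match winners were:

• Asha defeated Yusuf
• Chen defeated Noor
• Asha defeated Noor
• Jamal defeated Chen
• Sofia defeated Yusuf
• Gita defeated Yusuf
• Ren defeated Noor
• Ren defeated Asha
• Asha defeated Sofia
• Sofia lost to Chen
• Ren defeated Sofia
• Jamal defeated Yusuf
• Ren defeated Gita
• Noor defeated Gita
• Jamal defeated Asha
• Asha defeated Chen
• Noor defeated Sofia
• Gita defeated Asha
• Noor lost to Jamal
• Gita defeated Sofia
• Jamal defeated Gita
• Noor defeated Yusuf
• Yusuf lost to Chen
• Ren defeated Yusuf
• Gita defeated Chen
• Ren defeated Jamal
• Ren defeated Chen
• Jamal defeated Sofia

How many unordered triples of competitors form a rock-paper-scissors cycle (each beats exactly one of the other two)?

Win totals: Ren 7, Asha 4, Jamal 6, Gita 4, Sofia 1, Noor 3, Chen 3, Yusuf 0.
A competitor with w wins dominates both others in C(w,2) triples; summing gives 21 + 6 + 15 + 6 + 0 + 3 + 3 + 0 = 54 transitive triples.
Total triples C(8,3) = 56, so cyclic triples = 56 − 54 = 2.

2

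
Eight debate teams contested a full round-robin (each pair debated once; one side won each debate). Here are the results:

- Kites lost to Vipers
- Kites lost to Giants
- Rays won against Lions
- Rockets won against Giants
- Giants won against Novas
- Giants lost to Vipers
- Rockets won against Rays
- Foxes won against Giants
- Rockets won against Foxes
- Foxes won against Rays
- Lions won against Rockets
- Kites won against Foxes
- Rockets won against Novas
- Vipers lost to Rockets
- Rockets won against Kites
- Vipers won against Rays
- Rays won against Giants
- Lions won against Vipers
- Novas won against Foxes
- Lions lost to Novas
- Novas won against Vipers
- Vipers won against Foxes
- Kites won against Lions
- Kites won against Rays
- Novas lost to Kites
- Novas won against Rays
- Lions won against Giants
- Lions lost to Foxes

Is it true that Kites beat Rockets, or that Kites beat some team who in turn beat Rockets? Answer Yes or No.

Kites did not beat Rockets directly.
Kites beat Foxes, Novas, Rays, Lions. Of those, Lions beat Rockets.

Yes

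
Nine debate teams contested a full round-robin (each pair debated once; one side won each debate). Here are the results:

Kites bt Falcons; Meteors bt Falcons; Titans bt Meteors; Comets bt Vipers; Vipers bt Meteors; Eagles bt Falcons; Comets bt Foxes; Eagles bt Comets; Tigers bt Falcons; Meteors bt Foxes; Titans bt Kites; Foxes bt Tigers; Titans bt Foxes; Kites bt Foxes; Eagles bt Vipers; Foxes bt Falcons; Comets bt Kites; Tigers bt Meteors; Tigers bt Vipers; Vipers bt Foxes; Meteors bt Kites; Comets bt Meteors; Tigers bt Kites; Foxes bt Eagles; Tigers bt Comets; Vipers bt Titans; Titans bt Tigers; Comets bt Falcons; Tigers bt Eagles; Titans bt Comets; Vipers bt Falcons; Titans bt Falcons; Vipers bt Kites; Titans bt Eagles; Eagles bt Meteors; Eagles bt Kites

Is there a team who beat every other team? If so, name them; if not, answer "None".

Highest win total is Titans with 7 (out of 8 possible).
Titans lost to Vipers, so no team went undefeated.

None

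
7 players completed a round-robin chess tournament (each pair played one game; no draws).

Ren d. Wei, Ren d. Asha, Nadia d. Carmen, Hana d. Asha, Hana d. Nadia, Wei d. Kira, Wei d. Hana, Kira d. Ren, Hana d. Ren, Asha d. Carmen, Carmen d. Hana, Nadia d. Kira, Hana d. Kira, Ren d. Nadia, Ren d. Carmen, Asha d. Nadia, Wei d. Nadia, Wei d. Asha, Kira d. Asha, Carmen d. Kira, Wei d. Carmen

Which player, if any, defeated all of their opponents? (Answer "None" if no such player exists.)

Highest win total is Wei with 5 (out of 6 possible).
Wei lost to Ren, so no player went undefeated.

None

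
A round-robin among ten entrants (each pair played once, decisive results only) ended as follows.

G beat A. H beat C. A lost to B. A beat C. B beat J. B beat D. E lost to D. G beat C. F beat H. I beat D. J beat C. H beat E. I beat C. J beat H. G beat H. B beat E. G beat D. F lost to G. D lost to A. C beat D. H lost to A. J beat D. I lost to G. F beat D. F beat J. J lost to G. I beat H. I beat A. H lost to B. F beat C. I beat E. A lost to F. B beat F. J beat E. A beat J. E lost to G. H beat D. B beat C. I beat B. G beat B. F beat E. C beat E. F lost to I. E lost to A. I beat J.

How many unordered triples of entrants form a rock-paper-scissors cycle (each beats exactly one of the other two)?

Win totals: A 5, B 7, C 2, D 1, E 0, F 6, G 9, H 3, I 8, J 4.
An entrant with w wins dominates both others in C(w,2) triples; summing gives 10 + 21 + 1 + 0 + 0 + 15 + 36 + 3 + 28 + 6 = 120 transitive triples.
Total triples C(10,3) = 120, so cyclic triples = 120 − 120 = 0.

0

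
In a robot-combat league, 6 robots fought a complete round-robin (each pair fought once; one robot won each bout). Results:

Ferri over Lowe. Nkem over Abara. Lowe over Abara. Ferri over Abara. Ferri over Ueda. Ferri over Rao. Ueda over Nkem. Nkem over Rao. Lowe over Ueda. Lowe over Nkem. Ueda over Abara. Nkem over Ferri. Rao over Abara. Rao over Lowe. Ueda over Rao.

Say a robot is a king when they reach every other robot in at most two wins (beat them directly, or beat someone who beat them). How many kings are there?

Lowe reaches everyone (king).
Abara cannot reach Lowe, Ferri, Rao, Ueda, Nkem in two steps.
Ferri reaches everyone (king).
Rao cannot reach Ferri in two steps.
Ueda reaches everyone (king).
Nkem reaches everyone (king).
Kings: Lowe, Ferri, Ueda, Nkem — 4.

4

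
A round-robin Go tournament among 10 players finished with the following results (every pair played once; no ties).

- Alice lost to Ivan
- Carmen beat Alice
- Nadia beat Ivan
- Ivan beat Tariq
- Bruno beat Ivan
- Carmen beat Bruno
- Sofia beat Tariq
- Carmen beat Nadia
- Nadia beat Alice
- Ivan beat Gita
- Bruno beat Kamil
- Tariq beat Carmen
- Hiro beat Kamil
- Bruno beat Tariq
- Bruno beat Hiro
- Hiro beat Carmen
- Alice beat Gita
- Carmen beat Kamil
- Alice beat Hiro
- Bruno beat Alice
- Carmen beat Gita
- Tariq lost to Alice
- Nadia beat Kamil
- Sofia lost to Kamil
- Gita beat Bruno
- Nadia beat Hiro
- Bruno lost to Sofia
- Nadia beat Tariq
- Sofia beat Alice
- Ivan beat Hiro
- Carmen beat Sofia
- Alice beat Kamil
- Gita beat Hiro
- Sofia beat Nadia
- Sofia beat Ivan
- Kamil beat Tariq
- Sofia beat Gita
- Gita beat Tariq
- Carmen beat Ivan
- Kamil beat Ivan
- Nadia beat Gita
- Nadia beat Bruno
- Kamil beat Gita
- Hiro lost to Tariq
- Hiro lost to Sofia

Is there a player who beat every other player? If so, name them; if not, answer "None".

Highest win total is Sofia with 7 (out of 9 possible).
Sofia lost to Kamil, Carmen, so no player went undefeated.

None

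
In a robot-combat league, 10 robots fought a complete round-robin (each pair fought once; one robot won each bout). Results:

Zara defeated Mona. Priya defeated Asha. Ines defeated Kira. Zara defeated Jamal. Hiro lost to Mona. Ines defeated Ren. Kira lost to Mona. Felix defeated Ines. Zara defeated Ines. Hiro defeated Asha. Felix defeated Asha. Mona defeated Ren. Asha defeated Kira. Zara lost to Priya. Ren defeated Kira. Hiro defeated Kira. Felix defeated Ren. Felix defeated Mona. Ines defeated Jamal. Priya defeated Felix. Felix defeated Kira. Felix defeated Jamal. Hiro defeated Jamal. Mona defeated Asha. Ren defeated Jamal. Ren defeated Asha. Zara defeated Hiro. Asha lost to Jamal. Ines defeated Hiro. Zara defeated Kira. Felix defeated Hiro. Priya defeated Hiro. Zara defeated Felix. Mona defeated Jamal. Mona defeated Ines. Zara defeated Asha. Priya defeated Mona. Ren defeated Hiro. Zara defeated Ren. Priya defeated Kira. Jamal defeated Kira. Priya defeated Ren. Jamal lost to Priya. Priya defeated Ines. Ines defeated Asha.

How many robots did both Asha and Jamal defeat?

1

Asha beat: Kira.
Jamal beat: Asha, Kira.
Both beat: Kira — 1.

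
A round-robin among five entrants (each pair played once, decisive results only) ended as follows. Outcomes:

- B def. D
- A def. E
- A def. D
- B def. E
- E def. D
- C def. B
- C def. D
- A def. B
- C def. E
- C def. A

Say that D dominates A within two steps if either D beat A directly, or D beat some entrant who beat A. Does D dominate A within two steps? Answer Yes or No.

D did not beat A directly.
D beat no one, so there is no intermediate entrant.

No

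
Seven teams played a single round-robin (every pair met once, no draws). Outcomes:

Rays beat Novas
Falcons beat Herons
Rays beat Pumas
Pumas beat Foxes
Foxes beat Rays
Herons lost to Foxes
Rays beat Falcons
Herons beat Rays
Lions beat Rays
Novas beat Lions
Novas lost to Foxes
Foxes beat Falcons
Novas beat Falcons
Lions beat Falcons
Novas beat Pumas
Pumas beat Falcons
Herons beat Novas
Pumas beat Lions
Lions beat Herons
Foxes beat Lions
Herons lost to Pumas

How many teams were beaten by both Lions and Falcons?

1

Lions beat: Herons, Rays, Falcons.
Falcons beat: Herons.
Both beat: Herons — 1.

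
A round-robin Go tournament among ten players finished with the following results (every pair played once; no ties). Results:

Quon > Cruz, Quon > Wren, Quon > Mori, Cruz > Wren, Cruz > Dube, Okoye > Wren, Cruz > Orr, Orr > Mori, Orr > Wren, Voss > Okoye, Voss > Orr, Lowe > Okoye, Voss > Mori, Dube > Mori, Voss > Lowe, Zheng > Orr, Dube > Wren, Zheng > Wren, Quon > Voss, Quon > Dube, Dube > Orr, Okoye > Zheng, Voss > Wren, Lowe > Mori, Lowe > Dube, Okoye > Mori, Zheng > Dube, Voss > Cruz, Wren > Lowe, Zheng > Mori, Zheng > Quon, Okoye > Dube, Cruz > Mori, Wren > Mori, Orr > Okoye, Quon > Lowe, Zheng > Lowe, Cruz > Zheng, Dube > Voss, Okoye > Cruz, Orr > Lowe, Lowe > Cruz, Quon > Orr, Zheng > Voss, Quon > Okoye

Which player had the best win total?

Quon

Win totals: Voss 6, Cruz 5, Wren 2, Okoye 5, Quon 8, Orr 4, Mori 0, Lowe 4, Dube 4, Zheng 7.
Quon leads with 8 wins (next highest: 7).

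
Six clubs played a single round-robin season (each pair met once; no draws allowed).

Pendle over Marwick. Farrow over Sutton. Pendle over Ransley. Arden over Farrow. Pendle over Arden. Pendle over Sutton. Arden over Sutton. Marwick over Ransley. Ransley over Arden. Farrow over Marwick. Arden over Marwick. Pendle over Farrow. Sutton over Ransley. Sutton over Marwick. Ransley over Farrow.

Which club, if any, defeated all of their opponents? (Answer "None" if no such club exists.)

Pendle

Pendle has 5 wins out of 5 opponents — a perfect record.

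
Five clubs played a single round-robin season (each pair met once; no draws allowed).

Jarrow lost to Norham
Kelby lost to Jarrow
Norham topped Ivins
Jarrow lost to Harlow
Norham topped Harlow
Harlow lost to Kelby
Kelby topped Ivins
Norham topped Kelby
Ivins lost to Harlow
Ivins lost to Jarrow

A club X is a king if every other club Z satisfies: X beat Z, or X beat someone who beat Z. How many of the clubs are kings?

1

Kelby cannot reach Norham in two steps.
Norham reaches everyone (king).
Harlow cannot reach Norham in two steps.
Jarrow cannot reach Norham in two steps.
Ivins cannot reach Kelby, Norham, Harlow, Jarrow in two steps.
Kings: Norham — 1.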